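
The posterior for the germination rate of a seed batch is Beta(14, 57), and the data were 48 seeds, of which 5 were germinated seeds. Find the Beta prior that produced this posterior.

Beta(9, 14)

A Beta(α, β) prior with s successes and f failures in binomial data gives a Beta(α+s, β+f) posterior.
So α = 14 − 5 = 9 and β = 57 − 43 = 14.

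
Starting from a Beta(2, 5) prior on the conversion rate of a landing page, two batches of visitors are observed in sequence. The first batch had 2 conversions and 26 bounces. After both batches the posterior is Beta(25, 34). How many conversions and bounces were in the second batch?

21 conversions and 3 bounces

Sequential conjugate updates are equivalent to a single update on the pooled data, so total successes = posterior α − prior α and total failures = posterior β − prior β.
Total across both batches: 25−2=23 conversions, 34−5=29 bounces.
Subtract the first batch: 23−2=21 conversions and 29−26=3 bounces.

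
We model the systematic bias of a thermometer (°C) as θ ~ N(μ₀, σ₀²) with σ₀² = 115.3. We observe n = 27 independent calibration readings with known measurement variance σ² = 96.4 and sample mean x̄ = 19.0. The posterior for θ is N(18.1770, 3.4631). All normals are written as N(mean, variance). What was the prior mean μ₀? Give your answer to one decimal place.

μ₀ = -8.4

With known observation variance, the Normal–Normal posterior has precision τ_n = τ₀ + n/σ² and mean μ_n = (τ₀μ₀ + (n/σ²)x̄)/τ_n.
Here τ₀ = 1/115.3 = 0.008673 and τ_data = 27/96.4 = 0.280083, so τ_n = 0.288756.
Rearranging for μ₀: μ₀ = (μ_n·τ_n − τ_data·x̄)/τ₀ = (18.1770·0.288756 − 0.280083·19.0) / 0.008673 = -0.072859/0.008673 ≈ -8.4.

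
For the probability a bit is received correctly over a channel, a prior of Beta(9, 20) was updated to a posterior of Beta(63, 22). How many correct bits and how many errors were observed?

54 correct bits and 2 errors

Beta is conjugate to the binomial likelihood: posterior = Beta(a+s, b+f).
Match parameters: s=63−9=54, f=22−20=2.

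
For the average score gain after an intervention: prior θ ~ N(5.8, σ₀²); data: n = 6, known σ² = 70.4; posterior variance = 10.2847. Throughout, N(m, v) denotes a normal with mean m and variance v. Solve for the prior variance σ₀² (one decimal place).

σ₀² = 83.3

For the Normal–Normal model with known σ², precisions add: τ_n = τ₀ + n/σ².
So 1/σ₀² = 1/10.2847 − 6/70.4 = 0.097232 − 0.085227 = 0.012005.
Hence σ₀² = 1/0.012005 ≈ 83.3.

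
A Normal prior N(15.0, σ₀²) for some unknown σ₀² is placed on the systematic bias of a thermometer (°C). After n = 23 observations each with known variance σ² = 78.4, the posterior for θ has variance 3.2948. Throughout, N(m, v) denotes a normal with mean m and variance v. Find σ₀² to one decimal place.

For the Normal–Normal model with known σ², precisions add: τ_n = τ₀ + n/σ².
So 1/σ₀² = 1/3.2948 − 23/78.4 = 0.303509 − 0.293367 = 0.010142.
Hence σ₀² = 1/0.010142 ≈ 98.6.

σ₀² = 98.6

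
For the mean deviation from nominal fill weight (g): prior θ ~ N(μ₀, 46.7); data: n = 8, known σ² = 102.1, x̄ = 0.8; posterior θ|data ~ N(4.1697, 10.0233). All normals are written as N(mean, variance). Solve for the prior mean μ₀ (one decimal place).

The posterior mean is a precision-weighted average: μ_n = (τ₀μ₀ + τ_data·x̄)/(τ₀+τ_data), with τ₀=1/σ₀² and τ_data=n/σ².
Here τ₀ = 1/46.7 = 0.021413 and τ_data = 8/102.1 = 0.078355, so τ_n = 0.099768.
Rearranging for μ₀: μ₀ = (μ_n·τ_n − τ_data·x̄)/τ₀ = (4.1697·0.099768 − 0.078355·0.8) / 0.021413 = 0.353319/0.021413 ≈ 16.5.

μ₀ = 16.5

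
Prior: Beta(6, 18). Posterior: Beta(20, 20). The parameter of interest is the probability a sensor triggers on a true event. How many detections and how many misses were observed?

Under Beta–binomial conjugacy the posterior parameters are (α+s, β+f).
Match parameters: s=20−6=14, f=20−18=2.

14 detections and 2 misses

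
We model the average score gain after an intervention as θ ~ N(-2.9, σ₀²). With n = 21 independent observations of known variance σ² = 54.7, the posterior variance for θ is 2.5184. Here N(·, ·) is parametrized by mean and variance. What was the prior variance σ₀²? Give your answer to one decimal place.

Posterior precision equals prior precision plus data precision: 1/σ_n² = 1/σ₀² + n/σ².
So 1/σ₀² = 1/2.5184 − 21/54.7 = 0.397078 − 0.383912 = 0.013166.
Hence σ₀² = 1/0.013166 ≈ 76.0.

σ₀² = 76.0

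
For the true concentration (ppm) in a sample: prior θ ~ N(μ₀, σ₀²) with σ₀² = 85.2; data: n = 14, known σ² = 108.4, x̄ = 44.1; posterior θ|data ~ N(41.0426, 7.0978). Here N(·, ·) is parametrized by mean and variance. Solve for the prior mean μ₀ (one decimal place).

With known observation variance, the Normal–Normal posterior has precision τ_n = τ₀ + n/σ² and mean μ_n = (τ₀μ₀ + (n/σ²)x̄)/τ_n.
Here τ₀ = 1/85.2 = 0.011737 and τ_data = 14/108.4 = 0.129151, so τ_n = 0.140888.
Rearranging for μ₀: μ₀ = (μ_n·τ_n − τ_data·x̄)/τ₀ = (41.0426·0.140888 − 0.129151·44.1) / 0.011737 = 0.086851/0.011737 ≈ 7.4.

μ₀ = 7.4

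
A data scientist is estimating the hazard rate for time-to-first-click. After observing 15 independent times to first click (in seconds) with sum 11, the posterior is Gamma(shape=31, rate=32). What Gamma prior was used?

Gamma(shape=16, rate=21)

For an exponential likelihood with a Gamma(α, β) prior on the rate, n observations with total T give posterior Gamma(α+n, β+T).
So α = 31 − 15 = 16 and β = 32 − 11 = 21.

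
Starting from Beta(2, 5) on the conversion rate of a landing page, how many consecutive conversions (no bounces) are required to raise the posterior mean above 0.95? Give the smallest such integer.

k = 94

After k conversions and 0 bounces the posterior is Beta(2+k, 5), with mean (2+k)/(2+5+k).
Set (2+k)/(7+k) > 0.95 and solve: k > (0.95·7 − 2)/(1 − 0.95) = 93.000.
The smallest integer exceeding 93.000 is 94, and checking k=94: (96)/(101) = 0.9505 > 0.95.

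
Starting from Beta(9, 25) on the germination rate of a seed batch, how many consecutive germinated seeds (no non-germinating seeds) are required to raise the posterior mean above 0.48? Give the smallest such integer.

k = 15

After k germinated seeds and 0 non-germinating seeds the posterior is Beta(9+k, 25), with mean (9+k)/(9+25+k).
Set (9+k)/(34+k) > 0.48 and solve: k > (0.48·34 − 9)/(1 − 0.48) = 14.077.
The smallest integer exceeding 14.077 is 15.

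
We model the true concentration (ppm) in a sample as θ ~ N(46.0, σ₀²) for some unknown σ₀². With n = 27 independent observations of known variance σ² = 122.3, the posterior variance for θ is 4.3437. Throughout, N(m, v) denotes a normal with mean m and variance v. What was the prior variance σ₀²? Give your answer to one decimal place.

σ₀² = 105.8

Posterior precision equals prior precision plus data precision: 1/σ_n² = 1/σ₀² + n/σ².
So 1/σ₀² = 1/4.3437 − 27/122.3 = 0.230218 − 0.220769 = 0.009449.
Hence σ₀² = 1/0.009449 ≈ 105.8.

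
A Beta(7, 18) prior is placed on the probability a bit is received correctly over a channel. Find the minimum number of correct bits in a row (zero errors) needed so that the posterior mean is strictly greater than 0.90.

k = 156

After k correct bits and 0 errors the posterior is Beta(7+k, 18), with mean (7+k)/(7+18+k).
Set (7+k)/(25+k) > 0.90 and solve: k > (0.90·25 − 7)/(1 − 0.90) = 155.000.
The smallest integer exceeding 155.000 is 156.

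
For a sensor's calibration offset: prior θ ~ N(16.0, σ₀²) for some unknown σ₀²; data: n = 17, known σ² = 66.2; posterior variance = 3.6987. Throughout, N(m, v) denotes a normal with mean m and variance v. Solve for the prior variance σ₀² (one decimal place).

σ₀² = 73.7

For the Normal–Normal model with known σ², precisions add: τ_n = τ₀ + n/σ².
So 1/σ₀² = 1/3.6987 − 17/66.2 = 0.270365 − 0.256798 = 0.013567.
Hence σ₀² = 1/0.013567 ≈ 73.7.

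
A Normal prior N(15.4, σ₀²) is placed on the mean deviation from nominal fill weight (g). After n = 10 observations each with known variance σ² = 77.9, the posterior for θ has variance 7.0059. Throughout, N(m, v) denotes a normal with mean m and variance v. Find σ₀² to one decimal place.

σ₀² = 69.6

Posterior precision equals prior precision plus data precision: 1/σ_n² = 1/σ₀² + n/σ².
So 1/σ₀² = 1/7.0059 − 10/77.9 = 0.142737 − 0.128370 = 0.014367.
Hence σ₀² = 1/0.014367 ≈ 69.6.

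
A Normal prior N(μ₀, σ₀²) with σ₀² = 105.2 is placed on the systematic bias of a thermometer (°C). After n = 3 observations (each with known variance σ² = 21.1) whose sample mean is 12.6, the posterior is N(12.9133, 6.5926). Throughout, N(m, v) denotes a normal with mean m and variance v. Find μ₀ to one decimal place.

μ₀ = 17.6

The posterior mean is a precision-weighted average: μ_n = (τ₀μ₀ + τ_data·x̄)/(τ₀+τ_data), with τ₀=1/σ₀² and τ_data=n/σ².
Here τ₀ = 1/105.2 = 0.009506 and τ_data = 3/21.1 = 0.142180, so τ_n = 0.151686.
Rearranging for μ₀: μ₀ = (μ_n·τ_n − τ_data·x̄)/τ₀ = (12.9133·0.151686 − 0.142180·12.6) / 0.009506 = 0.167299/0.009506 ≈ 17.6.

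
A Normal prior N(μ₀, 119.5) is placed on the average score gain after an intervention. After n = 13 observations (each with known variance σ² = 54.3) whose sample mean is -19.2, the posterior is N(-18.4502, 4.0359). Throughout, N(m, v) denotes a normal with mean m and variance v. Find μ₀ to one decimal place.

With known observation variance, the Normal–Normal posterior has precision τ_n = τ₀ + n/σ² and mean μ_n = (τ₀μ₀ + (n/σ²)x̄)/τ_n.
Here τ₀ = 1/119.5 = 0.008368 and τ_data = 13/54.3 = 0.239411, so τ_n = 0.247779.
Rearranging for μ₀: μ₀ = (μ_n·τ_n − τ_data·x̄)/τ₀ = (-18.4502·0.247779 − 0.239411·-19.2) / 0.008368 = 0.025119/0.008368 ≈ 3.0.

μ₀ = 3.0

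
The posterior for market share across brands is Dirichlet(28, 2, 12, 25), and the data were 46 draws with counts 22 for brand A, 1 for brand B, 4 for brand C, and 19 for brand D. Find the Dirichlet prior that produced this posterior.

Dirichlet(6, 1, 8, 6)

For a Dirichlet(α) prior with multinomial counts c, the posterior is Dirichlet(α + c) componentwise.
Subtract each count from the matching posterior parameter: 28−22=6, 2−1=1, 12−4=8, 25−19=6.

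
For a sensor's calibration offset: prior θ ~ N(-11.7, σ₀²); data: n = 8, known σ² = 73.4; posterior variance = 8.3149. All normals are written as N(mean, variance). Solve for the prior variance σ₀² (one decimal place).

For the Normal–Normal model with known σ², precisions add: τ_n = τ₀ + n/σ².
So 1/σ₀² = 1/8.3149 − 8/73.4 = 0.120266 − 0.108992 = 0.011274.
Hence σ₀² = 1/0.011274 ≈ 88.7.

σ₀² = 88.7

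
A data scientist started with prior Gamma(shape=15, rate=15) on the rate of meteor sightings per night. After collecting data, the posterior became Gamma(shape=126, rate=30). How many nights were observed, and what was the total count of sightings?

A Gamma(α, β) prior (rate parametrization) on a Poisson rate with n observations summing to S gives posterior Gamma(α+S, β+n).
Matching: Σxᵢ = 126 − 15 = 111 and n = 30 − 15 = 15.

n = 15 nights with total 111 sightings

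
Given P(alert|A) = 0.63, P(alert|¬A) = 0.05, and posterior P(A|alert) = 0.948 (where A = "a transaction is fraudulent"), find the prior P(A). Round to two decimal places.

In odds form, posterior odds = prior odds × likelihood ratio, so prior odds = posterior odds ÷ LR.
Posterior odds = 0.948/(1−0.948) = 18.2308. LR = 0.63/0.05 = 12.6000.
Prior odds = 18.2308/12.6000 = 1.4469, so P(A) = 1.4469/(1+1.4469) ≈ 0.59.

P(A) = 0.59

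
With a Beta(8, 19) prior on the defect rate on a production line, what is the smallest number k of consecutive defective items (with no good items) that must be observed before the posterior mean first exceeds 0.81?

After k defective items and 0 good items the posterior is Beta(8+k, 19), with mean (8+k)/(8+19+k).
Set (8+k)/(27+k) > 0.81 and solve: k > (0.81·27 − 8)/(1 − 0.81) = 73.000.
The smallest integer exceeding 73.000 is 74, and checking k=74: (82)/(101) = 0.8119 > 0.81.

k = 74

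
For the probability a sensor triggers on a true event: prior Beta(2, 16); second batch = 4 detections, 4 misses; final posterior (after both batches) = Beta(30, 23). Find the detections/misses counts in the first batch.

24 detections and 3 misses

Because Beta–binomial updating is additive in the counts, the combined data contributed (α_post−α_prior, β_post−β_prior) successes and failures.
Total across both batches: 30−2=28 detections, 23−16=7 misses.
Subtract the second batch: 28−4=24 detections and 7−4=3 misses.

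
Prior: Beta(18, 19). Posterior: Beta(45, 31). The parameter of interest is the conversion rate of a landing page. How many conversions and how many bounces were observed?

27 conversions and 12 bounces

Under Beta–binomial conjugacy the posterior parameters are (a+s, b+f).
So s = 45 − 18 = 27 and f = 31 − 19 = 12.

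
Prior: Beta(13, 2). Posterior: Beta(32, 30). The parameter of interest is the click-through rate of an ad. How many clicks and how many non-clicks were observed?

Under Beta–binomial conjugacy the posterior parameters are (a+s, b+f).
Match parameters: s=32−13=19, f=30−2=28.

19 clicks and 28 non-clicks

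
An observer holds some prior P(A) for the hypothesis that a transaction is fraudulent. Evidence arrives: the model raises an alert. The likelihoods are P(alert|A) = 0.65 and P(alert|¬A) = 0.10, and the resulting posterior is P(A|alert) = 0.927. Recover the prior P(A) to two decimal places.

Bayes' rule in odds form gives O(A|E) = O(A)·[P(E|A)/P(E|¬A)], hence O(A) = O(A|E)/LR.
Posterior odds = 0.927/(1−0.927) = 12.6986. LR = 0.65/0.10 = 6.5000.
Prior odds = 12.6986/6.5000 = 1.9536, so P(A) = 1.9536/(1+1.9536) ≈ 0.66.

P(A) = 0.66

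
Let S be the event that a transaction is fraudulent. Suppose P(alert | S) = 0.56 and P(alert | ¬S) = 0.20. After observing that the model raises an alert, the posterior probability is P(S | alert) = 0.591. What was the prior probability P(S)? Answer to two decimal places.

P(S) = 0.34

Bayes' rule in odds form gives O(S|E) = O(S)·[P(E|S)/P(E|¬S)], hence O(S) = O(S|E)/LR.
Posterior odds = 0.591/(1−0.591) = 1.4450. LR = 0.56/0.20 = 2.8000.
Prior odds = 1.4450/2.8000 = 0.5161, so P(S) = 0.5161/(1+0.5161) ≈ 0.34.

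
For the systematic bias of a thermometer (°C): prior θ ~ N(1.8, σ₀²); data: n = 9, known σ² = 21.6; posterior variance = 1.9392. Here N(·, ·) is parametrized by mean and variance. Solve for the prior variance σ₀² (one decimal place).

Posterior precision equals prior precision plus data precision: 1/σ_n² = 1/σ₀² + n/σ².
So 1/σ₀² = 1/1.9392 − 9/21.6 = 0.515677 − 0.416667 = 0.099010.
Hence σ₀² = 1/0.099010 ≈ 10.1.

σ₀² = 10.1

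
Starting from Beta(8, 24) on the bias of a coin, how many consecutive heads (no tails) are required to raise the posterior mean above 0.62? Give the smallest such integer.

After k heads and 0 tails the posterior is Beta(8+k, 24), with mean (8+k)/(8+24+k).
Set (8+k)/(32+k) > 0.62 and solve: k > (0.62·32 − 8)/(1 − 0.62) = 31.158.
The smallest integer exceeding 31.158 is 32.

k = 32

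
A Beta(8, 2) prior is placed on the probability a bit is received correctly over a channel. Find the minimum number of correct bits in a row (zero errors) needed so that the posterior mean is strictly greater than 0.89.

After k correct bits and 0 errors the posterior is Beta(8+k, 2), with mean (8+k)/(8+2+k).
Set (8+k)/(10+k) > 0.89 and solve: k > (0.89·10 − 8)/(1 − 0.89) = 8.182.
The smallest integer exceeding 8.182 is 9.

k = 9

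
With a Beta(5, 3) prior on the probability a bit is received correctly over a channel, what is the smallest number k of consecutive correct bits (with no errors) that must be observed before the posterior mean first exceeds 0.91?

k = 26

After k correct bits and 0 errors the posterior is Beta(5+k, 3), with mean (5+k)/(5+3+k).
Set (5+k)/(8+k) > 0.91 and solve: k > (0.91·8 − 5)/(1 − 0.91) = 25.333.
The smallest integer exceeding 25.333 is 26.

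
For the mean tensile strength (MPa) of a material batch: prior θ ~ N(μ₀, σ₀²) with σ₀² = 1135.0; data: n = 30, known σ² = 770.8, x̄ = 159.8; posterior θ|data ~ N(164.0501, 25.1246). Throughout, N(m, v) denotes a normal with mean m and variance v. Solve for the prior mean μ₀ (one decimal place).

The posterior mean is a precision-weighted average: μ_n = (τ₀μ₀ + τ_data·x̄)/(τ₀+τ_data), with τ₀=1/σ₀² and τ_data=n/σ².
Here τ₀ = 1/1135.0 = 0.000881 and τ_data = 30/770.8 = 0.038921, so τ_n = 0.039802.
Rearranging for μ₀: μ₀ = (μ_n·τ_n − τ_data·x̄)/τ₀ = (164.0501·0.039802 − 0.038921·159.8) / 0.000881 = 0.309946/0.000881 ≈ 351.8.

μ₀ = 351.8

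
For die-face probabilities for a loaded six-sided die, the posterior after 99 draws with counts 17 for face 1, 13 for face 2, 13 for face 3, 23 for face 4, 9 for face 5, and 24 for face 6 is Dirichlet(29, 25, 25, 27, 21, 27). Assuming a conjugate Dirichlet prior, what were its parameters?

For a Dirichlet(α) prior with multinomial counts c, the posterior is Dirichlet(α + c) componentwise.
Subtract each count from the matching posterior parameter: 29−17=12, 25−13=12, 25−13=12, 27−23=4, 21−9=12, 27−24=3.

Dirichlet(12, 12, 12, 4, 12, 3)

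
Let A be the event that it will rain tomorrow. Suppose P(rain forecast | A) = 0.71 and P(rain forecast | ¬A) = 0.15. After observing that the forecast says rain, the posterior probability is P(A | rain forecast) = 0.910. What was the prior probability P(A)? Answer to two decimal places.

Bayes' rule in odds form gives O(A|E) = O(A)·[P(E|A)/P(E|¬A)], hence O(A) = O(A|E)/LR.
Posterior odds = 0.910/(1−0.910) = 10.1111. LR = 0.71/0.15 = 4.7333.
Prior odds = 10.1111/4.7333 = 2.1362, so P(A) = 2.1362/(1+2.1362) ≈ 0.68.

P(A) = 0.68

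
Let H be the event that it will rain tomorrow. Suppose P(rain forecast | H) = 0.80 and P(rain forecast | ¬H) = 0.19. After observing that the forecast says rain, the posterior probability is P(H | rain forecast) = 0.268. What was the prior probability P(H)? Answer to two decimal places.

P(H) = 0.08

Bayes' rule in odds form gives O(H|E) = O(H)·[P(E|H)/P(E|¬H)], hence O(H) = O(H|E)/LR.
Posterior odds = 0.268/(1−0.268) = 0.3661. LR = 0.80/0.19 = 4.2105.
Prior odds = 0.3661/4.2105 = 0.0869, so P(H) = 0.0869/(1+0.0869) ≈ 0.08.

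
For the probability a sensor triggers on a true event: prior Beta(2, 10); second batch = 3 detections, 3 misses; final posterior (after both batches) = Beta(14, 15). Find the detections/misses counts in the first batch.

Sequential conjugate updates are equivalent to a single update on the pooled data, so total successes = posterior α − prior α and total failures = posterior β − prior β.
Total across both batches: 14−2=12 detections, 15−10=5 misses.
Subtract the second batch: 12−3=9 detections and 5−3=2 misses.

9 detections and 2 misses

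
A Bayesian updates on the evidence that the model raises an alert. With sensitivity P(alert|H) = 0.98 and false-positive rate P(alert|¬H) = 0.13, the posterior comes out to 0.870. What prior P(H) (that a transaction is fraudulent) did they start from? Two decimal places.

Bayes' rule in odds form gives O(H|E) = O(H)·[P(E|H)/P(E|¬H)], hence O(H) = O(H|E)/LR.
Posterior odds = 0.870/(1−0.870) = 6.6923. LR = 0.98/0.13 = 7.5385.
Prior odds = 6.6923/7.5385 = 0.8877, so P(H) = 0.8877/(1+0.8877) ≈ 0.47.

P(H) = 0.47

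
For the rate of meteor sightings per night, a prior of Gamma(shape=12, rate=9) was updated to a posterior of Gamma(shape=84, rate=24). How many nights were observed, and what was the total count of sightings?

n = 15 nights with total 72 sightings

A Gamma(α, β) prior (rate parametrization) on a Poisson rate with n observations summing to S gives posterior Gamma(α+S, β+n).
Matching: Σxᵢ = 84 − 12 = 72 and n = 24 − 9 = 15.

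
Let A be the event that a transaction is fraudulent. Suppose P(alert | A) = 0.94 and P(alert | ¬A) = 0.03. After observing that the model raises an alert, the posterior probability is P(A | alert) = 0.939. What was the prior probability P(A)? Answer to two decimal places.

P(A) = 0.33

Bayes' rule in odds form gives O(A|E) = O(A)·[P(E|A)/P(E|¬A)], hence O(A) = O(A|E)/LR.
Posterior odds = 0.939/(1−0.939) = 15.3934. LR = 0.94/0.03 = 31.3333.
Prior odds = 15.3934/31.3333 = 0.4913, so P(A) = 0.4913/(1+0.4913) ≈ 0.33.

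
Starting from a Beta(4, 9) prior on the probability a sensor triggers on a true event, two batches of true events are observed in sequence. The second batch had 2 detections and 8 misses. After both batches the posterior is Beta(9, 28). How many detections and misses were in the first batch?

Because Beta–binomial updating is additive in the counts, the combined data contributed (α_post−α_prior, β_post−β_prior) successes and failures.
Total across both batches: 9−4=5 detections, 28−9=19 misses.
Subtract the second batch: 5−2=3 detections and 19−8=11 misses.

3 detections and 11 misses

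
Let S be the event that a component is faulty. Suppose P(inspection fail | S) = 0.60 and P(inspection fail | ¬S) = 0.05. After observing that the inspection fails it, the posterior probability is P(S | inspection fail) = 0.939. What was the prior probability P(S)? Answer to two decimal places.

In odds form, posterior odds = prior odds × likelihood ratio, so prior odds = posterior odds ÷ LR.
Posterior odds = 0.939/(1−0.939) = 15.3934. LR = 0.60/0.05 = 12.0000.
Prior odds = 15.3934/12.0000 = 1.2828, so P(S) = 1.2828/(1+1.2828) ≈ 0.56.

P(S) = 0.56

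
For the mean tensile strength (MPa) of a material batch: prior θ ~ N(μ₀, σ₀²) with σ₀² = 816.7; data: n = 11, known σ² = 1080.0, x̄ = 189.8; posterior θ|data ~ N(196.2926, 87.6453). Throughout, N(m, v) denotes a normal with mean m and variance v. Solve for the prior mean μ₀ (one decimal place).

With known observation variance, the Normal–Normal posterior has precision τ_n = τ₀ + n/σ² and mean μ_n = (τ₀μ₀ + (n/σ²)x̄)/τ_n.
Here τ₀ = 1/816.7 = 0.001224 and τ_data = 11/1080.0 = 0.010185, so τ_n = 0.011409.
Rearranging for μ₀: μ₀ = (μ_n·τ_n − τ_data·x̄)/τ₀ = (196.2926·0.011409 − 0.010185·189.8) / 0.001224 = 0.306389/0.001224 ≈ 250.3.

μ₀ = 250.3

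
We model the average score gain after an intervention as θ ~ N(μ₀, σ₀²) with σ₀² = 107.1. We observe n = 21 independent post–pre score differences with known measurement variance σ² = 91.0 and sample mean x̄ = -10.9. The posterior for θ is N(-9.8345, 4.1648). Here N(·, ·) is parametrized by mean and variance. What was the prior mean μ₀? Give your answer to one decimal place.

The posterior mean is a precision-weighted average: μ_n = (τ₀μ₀ + τ_data·x̄)/(τ₀+τ_data), with τ₀=1/σ₀² and τ_data=n/σ².
Here τ₀ = 1/107.1 = 0.009337 and τ_data = 21/91.0 = 0.230769, so τ_n = 0.240106.
Rearranging for μ₀: μ₀ = (μ_n·τ_n − τ_data·x̄)/τ₀ = (-9.8345·0.240106 − 0.230769·-10.9) / 0.009337 = 0.154060/0.009337 ≈ 16.5.

μ₀ = 16.5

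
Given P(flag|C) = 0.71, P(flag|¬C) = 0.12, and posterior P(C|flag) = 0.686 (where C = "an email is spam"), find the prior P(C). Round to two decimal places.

P(C) = 0.27

In odds form, posterior odds = prior odds × likelihood ratio, so prior odds = posterior odds ÷ LR.
Posterior odds = 0.686/(1−0.686) = 2.1847. LR = 0.71/0.12 = 5.9167.
Prior odds = 2.1847/5.9167 = 0.3692, so P(C) = 0.3692/(1+0.3692) ≈ 0.27.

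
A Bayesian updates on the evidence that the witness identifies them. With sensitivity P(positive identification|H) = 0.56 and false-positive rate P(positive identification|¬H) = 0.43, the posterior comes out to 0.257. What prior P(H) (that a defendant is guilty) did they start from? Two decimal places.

P(H) = 0.21

Bayes' rule in odds form gives O(H|E) = O(H)·[P(E|H)/P(E|¬H)], hence O(H) = O(H|E)/LR.
Posterior odds = 0.257/(1−0.257) = 0.3459. LR = 0.56/0.43 = 1.3023.
Prior odds = 0.3459/1.3023 = 0.2656, so P(H) = 0.2656/(1+0.2656) ≈ 0.21.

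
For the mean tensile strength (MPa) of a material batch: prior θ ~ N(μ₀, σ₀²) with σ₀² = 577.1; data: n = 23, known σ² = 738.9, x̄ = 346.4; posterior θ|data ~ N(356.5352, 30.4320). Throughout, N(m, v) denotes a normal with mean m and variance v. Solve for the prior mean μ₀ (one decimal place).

μ₀ = 538.6

With known observation variance, the Normal–Normal posterior has precision τ_n = τ₀ + n/σ² and mean μ_n = (τ₀μ₀ + (n/σ²)x̄)/τ_n.
Here τ₀ = 1/577.1 = 0.001733 and τ_data = 23/738.9 = 0.031127, so τ_n = 0.032860.
Rearranging for μ₀: μ₀ = (μ_n·τ_n − τ_data·x̄)/τ₀ = (356.5352·0.032860 − 0.031127·346.4) / 0.001733 = 0.933354/0.001733 ≈ 538.6.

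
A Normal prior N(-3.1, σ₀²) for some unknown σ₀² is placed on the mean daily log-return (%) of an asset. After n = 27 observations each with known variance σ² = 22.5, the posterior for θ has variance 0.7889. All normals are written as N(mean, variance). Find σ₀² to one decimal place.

σ₀² = 14.8

Posterior precision equals prior precision plus data precision: 1/σ_n² = 1/σ₀² + n/σ².
So 1/σ₀² = 1/0.7889 − 27/22.5 = 1.267588 − 1.200000 = 0.067588.
Hence σ₀² = 1/0.067588 ≈ 14.8.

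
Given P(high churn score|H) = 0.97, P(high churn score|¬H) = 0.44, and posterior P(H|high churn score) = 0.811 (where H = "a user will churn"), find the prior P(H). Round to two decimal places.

P(H) = 0.66

Bayes' rule in odds form gives O(H|E) = O(H)·[P(E|H)/P(E|¬H)], hence O(H) = O(H|E)/LR.
Posterior odds = 0.811/(1−0.811) = 4.2910. LR = 0.97/0.44 = 2.2045.
Prior odds = 4.2910/2.2045 = 1.9465, so P(H) = 1.9465/(1+1.9465) ≈ 0.66.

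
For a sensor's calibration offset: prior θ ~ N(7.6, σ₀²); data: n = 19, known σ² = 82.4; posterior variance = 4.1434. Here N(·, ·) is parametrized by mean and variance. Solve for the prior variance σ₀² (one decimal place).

σ₀² = 92.9

For the Normal–Normal model with known σ², precisions add: τ_n = τ₀ + n/σ².
So 1/σ₀² = 1/4.1434 − 19/82.4 = 0.241348 − 0.230583 = 0.010765.
Hence σ₀² = 1/0.010765 ≈ 92.9.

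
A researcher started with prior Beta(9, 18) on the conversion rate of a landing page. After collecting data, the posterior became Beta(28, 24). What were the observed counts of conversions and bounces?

19 conversions and 6 bounces

Beta is conjugate to the binomial likelihood: posterior = Beta(α+s, β+f).
Match parameters: s=28−9=19, f=24−18=6.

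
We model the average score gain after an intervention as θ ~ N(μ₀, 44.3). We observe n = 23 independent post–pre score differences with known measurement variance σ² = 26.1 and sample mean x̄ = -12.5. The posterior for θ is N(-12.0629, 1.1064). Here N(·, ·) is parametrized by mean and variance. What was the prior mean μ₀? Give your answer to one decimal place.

μ₀ = 5.0

With known observation variance, the Normal–Normal posterior has precision τ_n = τ₀ + n/σ² and mean μ_n = (τ₀μ₀ + (n/σ²)x̄)/τ_n.
Here τ₀ = 1/44.3 = 0.022573 and τ_data = 23/26.1 = 0.881226, so τ_n = 0.903799.
Rearranging for μ₀: μ₀ = (μ_n·τ_n − τ_data·x̄)/τ₀ = (-12.0629·0.903799 − 0.881226·-12.5) / 0.022573 = 0.112888/0.022573 ≈ 5.0.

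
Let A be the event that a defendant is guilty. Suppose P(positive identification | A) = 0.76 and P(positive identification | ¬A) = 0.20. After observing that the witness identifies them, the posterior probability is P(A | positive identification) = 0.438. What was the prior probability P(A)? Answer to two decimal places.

Bayes' rule in odds form gives O(A|E) = O(A)·[P(E|A)/P(E|¬A)], hence O(A) = O(A|E)/LR.
Posterior odds = 0.438/(1−0.438) = 0.7794. LR = 0.76/0.20 = 3.8000.
Prior odds = 0.7794/3.8000 = 0.2051, so P(A) = 0.2051/(1+0.2051) ≈ 0.17.

P(A) = 0.17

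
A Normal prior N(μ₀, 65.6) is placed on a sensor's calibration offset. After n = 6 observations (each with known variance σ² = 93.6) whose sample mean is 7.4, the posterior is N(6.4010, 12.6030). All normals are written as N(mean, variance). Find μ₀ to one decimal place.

μ₀ = 2.2

The posterior mean is a precision-weighted average: μ_n = (τ₀μ₀ + τ_data·x̄)/(τ₀+τ_data), with τ₀=1/σ₀² and τ_data=n/σ².
Here τ₀ = 1/65.6 = 0.015244 and τ_data = 6/93.6 = 0.064103, so τ_n = 0.079347.
Rearranging for μ₀: μ₀ = (μ_n·τ_n − τ_data·x̄)/τ₀ = (6.4010·0.079347 − 0.064103·7.4) / 0.015244 = 0.033538/0.015244 ≈ 2.2.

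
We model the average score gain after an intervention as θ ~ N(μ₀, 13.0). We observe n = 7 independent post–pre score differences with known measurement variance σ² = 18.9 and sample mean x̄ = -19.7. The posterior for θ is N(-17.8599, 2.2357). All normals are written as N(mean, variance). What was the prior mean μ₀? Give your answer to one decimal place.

With known observation variance, the Normal–Normal posterior has precision τ_n = τ₀ + n/σ² and mean μ_n = (τ₀μ₀ + (n/σ²)x̄)/τ_n.
Here τ₀ = 1/13.0 = 0.076923 and τ_data = 7/18.9 = 0.370370, so τ_n = 0.447293.
Rearranging for μ₀: μ₀ = (μ_n·τ_n − τ_data·x̄)/τ₀ = (-17.8599·0.447293 − 0.370370·-19.7) / 0.076923 = -0.692319/0.076923 ≈ -9.0.

μ₀ = -9.0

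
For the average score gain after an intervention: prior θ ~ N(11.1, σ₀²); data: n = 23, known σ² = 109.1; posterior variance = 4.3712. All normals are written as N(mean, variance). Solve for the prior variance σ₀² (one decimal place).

σ₀² = 55.7

Posterior precision equals prior precision plus data precision: 1/σ_n² = 1/σ₀² + n/σ².
So 1/σ₀² = 1/4.3712 − 23/109.1 = 0.228770 − 0.210816 = 0.017954.
Hence σ₀² = 1/0.017954 ≈ 55.7.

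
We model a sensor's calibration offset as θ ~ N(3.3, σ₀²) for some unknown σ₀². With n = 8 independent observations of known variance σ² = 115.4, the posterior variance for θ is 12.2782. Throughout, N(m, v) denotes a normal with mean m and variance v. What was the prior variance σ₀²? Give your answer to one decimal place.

Posterior precision equals prior precision plus data precision: 1/σ_n² = 1/σ₀² + n/σ².
So 1/σ₀² = 1/12.2782 − 8/115.4 = 0.081445 − 0.069324 = 0.012121.
Hence σ₀² = 1/0.012121 ≈ 82.5.

σ₀² = 82.5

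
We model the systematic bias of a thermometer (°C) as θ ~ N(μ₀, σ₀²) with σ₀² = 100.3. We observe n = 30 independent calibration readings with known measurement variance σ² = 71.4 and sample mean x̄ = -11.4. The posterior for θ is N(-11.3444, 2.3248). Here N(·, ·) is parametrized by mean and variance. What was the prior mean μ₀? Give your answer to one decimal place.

μ₀ = -9.0

With known observation variance, the Normal–Normal posterior has precision τ_n = τ₀ + n/σ² and mean μ_n = (τ₀μ₀ + (n/σ²)x̄)/τ_n.
Here τ₀ = 1/100.3 = 0.009970 and τ_data = 30/71.4 = 0.420168, so τ_n = 0.430138.
Rearranging for μ₀: μ₀ = (μ_n·τ_n − τ_data·x̄)/τ₀ = (-11.3444·0.430138 − 0.420168·-11.4) / 0.009970 = -0.089742/0.009970 ≈ -9.0.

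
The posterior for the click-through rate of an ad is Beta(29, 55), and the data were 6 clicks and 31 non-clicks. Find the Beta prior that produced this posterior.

Under Beta–binomial conjugacy the posterior parameters are (a+s, b+f).
So a = 29 − 6 = 23 and b = 55 − 31 = 24.

Beta(23, 24)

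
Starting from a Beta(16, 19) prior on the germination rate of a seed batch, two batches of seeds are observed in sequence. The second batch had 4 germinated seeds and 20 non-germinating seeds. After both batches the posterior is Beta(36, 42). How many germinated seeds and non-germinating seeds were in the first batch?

16 germinated seeds and 3 non-germinating seeds

Sequential conjugate updates are equivalent to a single update on the pooled data, so total successes = posterior α − prior α and total failures = posterior β − prior β.
Total across both batches: 36−16=20 germinated seeds, 42−19=23 non-germinating seeds.
Subtract the second batch: 20−4=16 germinated seeds and 23−20=3 non-germinating seeds.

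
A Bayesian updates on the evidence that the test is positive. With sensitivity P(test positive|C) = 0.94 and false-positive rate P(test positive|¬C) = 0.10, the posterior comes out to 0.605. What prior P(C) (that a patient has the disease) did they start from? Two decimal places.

In odds form, posterior odds = prior odds × likelihood ratio, so prior odds = posterior odds ÷ LR.
Posterior odds = 0.605/(1−0.605) = 1.5316. LR = 0.94/0.10 = 9.4000.
Prior odds = 1.5316/9.4000 = 0.1629, so P(C) = 0.1629/(1+0.1629) ≈ 0.14.

P(C) = 0.14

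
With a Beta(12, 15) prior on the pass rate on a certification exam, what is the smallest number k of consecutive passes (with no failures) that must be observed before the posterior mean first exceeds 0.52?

k = 5

After k passes and 0 failures the posterior is Beta(12+k, 15), with mean (12+k)/(12+15+k).
Set (12+k)/(27+k) > 0.52 and solve: k > (0.52·27 − 12)/(1 − 0.52) = 4.250.
The smallest integer exceeding 4.250 is 5.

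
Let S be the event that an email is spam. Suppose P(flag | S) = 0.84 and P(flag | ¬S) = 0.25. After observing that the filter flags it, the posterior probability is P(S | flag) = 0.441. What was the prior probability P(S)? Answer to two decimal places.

Bayes' rule in odds form gives O(S|E) = O(S)·[P(E|S)/P(E|¬S)], hence O(S) = O(S|E)/LR.
Posterior odds = 0.441/(1−0.441) = 0.7889. LR = 0.84/0.25 = 3.3600.
Prior odds = 0.7889/3.3600 = 0.2348, so P(S) = 0.2348/(1+0.2348) ≈ 0.19.

P(S) = 0.19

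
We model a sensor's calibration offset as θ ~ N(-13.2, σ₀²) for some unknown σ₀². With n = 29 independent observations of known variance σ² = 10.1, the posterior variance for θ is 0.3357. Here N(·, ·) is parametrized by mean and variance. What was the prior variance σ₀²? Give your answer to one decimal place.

For the Normal–Normal model with known σ², precisions add: τ_n = τ₀ + n/σ².
So 1/σ₀² = 1/0.3357 − 29/10.1 = 2.978850 − 2.871287 = 0.107563.
Hence σ₀² = 1/0.107563 ≈ 9.3.

σ₀² = 9.3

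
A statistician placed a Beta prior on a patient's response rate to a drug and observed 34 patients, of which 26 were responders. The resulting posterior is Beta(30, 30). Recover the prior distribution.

Beta(4, 22)

Beta is conjugate to the binomial likelihood: posterior = Beta(α+s, β+f).
So α = 30 − 26 = 4 and β = 30 − 8 = 22.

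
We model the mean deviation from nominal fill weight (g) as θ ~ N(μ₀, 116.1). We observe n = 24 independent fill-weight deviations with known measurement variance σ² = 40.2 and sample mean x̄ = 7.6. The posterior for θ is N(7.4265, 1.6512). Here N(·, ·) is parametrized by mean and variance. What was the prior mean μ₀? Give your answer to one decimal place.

μ₀ = -4.6

The posterior mean is a precision-weighted average: μ_n = (τ₀μ₀ + τ_data·x̄)/(τ₀+τ_data), with τ₀=1/σ₀² and τ_data=n/σ².
Here τ₀ = 1/116.1 = 0.008613 and τ_data = 24/40.2 = 0.597015, so τ_n = 0.605628.
Rearranging for μ₀: μ₀ = (μ_n·τ_n − τ_data·x̄)/τ₀ = (7.4265·0.605628 − 0.597015·7.6) / 0.008613 = -0.039618/0.008613 ≈ -4.6.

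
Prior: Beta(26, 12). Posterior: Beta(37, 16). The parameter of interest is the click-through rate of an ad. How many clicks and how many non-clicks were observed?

Under Beta–binomial conjugacy the posterior parameters are (a+s, b+f).
Match parameters: s=37−26=11, f=16−12=4.

11 clicks and 4 non-clicks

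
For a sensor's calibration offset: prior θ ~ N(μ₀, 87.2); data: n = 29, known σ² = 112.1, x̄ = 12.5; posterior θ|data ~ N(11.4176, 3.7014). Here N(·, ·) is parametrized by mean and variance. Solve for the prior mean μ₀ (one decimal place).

μ₀ = -13.0

With known observation variance, the Normal–Normal posterior has precision τ_n = τ₀ + n/σ² and mean μ_n = (τ₀μ₀ + (n/σ²)x̄)/τ_n.
Here τ₀ = 1/87.2 = 0.011468 and τ_data = 29/112.1 = 0.258698, so τ_n = 0.270166.
Rearranging for μ₀: μ₀ = (μ_n·τ_n − τ_data·x̄)/τ₀ = (11.4176·0.270166 − 0.258698·12.5) / 0.011468 = -0.149078/0.011468 ≈ -13.0.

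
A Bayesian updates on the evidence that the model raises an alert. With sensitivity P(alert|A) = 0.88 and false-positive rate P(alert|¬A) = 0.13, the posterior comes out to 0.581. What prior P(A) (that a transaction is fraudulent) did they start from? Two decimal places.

In odds form, posterior odds = prior odds × likelihood ratio, so prior odds = posterior odds ÷ LR.
Posterior odds = 0.581/(1−0.581) = 1.3866. LR = 0.88/0.13 = 6.7692.
Prior odds = 1.3866/6.7692 = 0.2048, so P(A) = 0.2048/(1+0.2048) ≈ 0.17.

P(A) = 0.17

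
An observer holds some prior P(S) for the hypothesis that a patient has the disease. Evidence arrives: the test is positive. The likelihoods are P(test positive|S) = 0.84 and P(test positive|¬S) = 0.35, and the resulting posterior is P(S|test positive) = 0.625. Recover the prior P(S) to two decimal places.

Bayes' rule in odds form gives O(S|E) = O(S)·[P(E|S)/P(E|¬S)], hence O(S) = O(S|E)/LR.
Posterior odds = 0.625/(1−0.625) = 1.6667. LR = 0.84/0.35 = 2.4000.
Prior odds = 1.6667/2.4000 = 0.6945, so P(S) = 0.6945/(1+0.6945) ≈ 0.41.

P(S) = 0.41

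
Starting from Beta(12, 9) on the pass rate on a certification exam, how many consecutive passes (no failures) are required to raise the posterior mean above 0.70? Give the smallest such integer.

k = 10

After k passes and 0 failures the posterior is Beta(12+k, 9), with mean (12+k)/(12+9+k).
Set (12+k)/(21+k) > 0.70 and solve: k > (0.70·21 − 12)/(1 − 0.70) = 9.000.
The smallest integer exceeding 9.000 is 10.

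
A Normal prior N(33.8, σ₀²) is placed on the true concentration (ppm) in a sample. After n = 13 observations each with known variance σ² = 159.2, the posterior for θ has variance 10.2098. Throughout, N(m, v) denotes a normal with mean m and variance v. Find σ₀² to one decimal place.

σ₀² = 61.4

Posterior precision equals prior precision plus data precision: 1/σ_n² = 1/σ₀² + n/σ².
So 1/σ₀² = 1/10.2098 − 13/159.2 = 0.097945 − 0.081658 = 0.016287.
Hence σ₀² = 1/0.016287 ≈ 61.4.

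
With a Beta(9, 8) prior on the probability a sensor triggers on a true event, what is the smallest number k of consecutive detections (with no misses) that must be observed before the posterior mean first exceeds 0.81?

k = 26

After k detections and 0 misses the posterior is Beta(9+k, 8), with mean (9+k)/(9+8+k).
Set (9+k)/(17+k) > 0.81 and solve: k > (0.81·17 − 9)/(1 − 0.81) = 25.105.
The smallest integer exceeding 25.105 is 26, and checking k=26: (35)/(43) = 0.8140 > 0.81.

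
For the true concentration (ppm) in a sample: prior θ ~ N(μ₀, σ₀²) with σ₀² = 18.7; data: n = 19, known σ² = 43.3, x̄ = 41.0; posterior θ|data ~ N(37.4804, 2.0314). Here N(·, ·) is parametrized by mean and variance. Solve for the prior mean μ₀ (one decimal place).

The posterior mean is a precision-weighted average: μ_n = (τ₀μ₀ + τ_data·x̄)/(τ₀+τ_data), with τ₀=1/σ₀² and τ_data=n/σ².
Here τ₀ = 1/18.7 = 0.053476 and τ_data = 19/43.3 = 0.438799, so τ_n = 0.492275.
Rearranging for μ₀: μ₀ = (μ_n·τ_n − τ_data·x̄)/τ₀ = (37.4804·0.492275 − 0.438799·41.0) / 0.053476 = 0.459905/0.053476 ≈ 8.6.

μ₀ = 8.6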